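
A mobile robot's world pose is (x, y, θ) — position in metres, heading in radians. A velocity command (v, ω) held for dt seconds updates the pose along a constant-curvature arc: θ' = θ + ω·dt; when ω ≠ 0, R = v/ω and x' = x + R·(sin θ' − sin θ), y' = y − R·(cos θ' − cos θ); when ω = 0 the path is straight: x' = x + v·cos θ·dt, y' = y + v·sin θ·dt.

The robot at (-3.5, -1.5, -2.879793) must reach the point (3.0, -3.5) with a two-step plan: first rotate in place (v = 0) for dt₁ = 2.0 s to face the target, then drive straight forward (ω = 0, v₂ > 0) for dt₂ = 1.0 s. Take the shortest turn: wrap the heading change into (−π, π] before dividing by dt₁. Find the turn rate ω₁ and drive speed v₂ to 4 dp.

ω₁ = 1.2906, v₂ = 6.8007

heading to target = atan2(-3.5−-1.5, 3−-3.5) = -0.2985
Δθ = wrap(-0.2985 − -2.8798) = 2.5813; ω₁ = Δθ/dt₁ = 1.2906
distance = √((3−-3.5)² + (-3.5−-1.5)²) = 6.8007; v₂ = distance/dt₂ = 6.8007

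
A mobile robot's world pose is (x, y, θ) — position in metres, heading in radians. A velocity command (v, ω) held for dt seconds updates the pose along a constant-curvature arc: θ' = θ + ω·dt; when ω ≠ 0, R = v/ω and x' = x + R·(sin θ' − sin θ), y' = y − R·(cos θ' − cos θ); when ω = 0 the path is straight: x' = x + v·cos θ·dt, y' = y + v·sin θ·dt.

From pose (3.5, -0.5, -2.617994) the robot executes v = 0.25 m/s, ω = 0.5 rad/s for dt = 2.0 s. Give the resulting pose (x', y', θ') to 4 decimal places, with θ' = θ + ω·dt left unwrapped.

(3.2506, -0.9094, -1.6180)

θ' = -2.6180 + 0.5·2.0 = -1.6180
R = v/ω = 0.25/0.5 = 0.5000
x' = 3.5 + 0.5000·(sin -1.6180 − sin -2.6180) = 3.2506
y' = -0.5 − 0.5000·(cos -1.6180 − cos -2.6180) = -0.9094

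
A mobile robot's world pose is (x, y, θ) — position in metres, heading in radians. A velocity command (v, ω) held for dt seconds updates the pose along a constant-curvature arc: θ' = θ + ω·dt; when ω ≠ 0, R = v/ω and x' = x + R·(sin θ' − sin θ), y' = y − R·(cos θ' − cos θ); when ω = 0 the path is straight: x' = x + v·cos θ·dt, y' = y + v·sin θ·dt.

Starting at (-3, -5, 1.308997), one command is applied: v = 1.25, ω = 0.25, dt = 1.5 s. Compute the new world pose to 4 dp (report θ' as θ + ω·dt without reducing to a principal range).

θ' = 1.3090 + 0.25·1.5 = 1.6840
R = v/ω = 1.25/0.25 = 5.0000
x' = -3 + 5.0000·(sin 1.6840 − sin 1.3090) = -2.8616
y' = -5 − 5.0000·(cos 1.6840 − cos 1.3090) = -3.1411

(-2.8616, -3.1411, 1.6840)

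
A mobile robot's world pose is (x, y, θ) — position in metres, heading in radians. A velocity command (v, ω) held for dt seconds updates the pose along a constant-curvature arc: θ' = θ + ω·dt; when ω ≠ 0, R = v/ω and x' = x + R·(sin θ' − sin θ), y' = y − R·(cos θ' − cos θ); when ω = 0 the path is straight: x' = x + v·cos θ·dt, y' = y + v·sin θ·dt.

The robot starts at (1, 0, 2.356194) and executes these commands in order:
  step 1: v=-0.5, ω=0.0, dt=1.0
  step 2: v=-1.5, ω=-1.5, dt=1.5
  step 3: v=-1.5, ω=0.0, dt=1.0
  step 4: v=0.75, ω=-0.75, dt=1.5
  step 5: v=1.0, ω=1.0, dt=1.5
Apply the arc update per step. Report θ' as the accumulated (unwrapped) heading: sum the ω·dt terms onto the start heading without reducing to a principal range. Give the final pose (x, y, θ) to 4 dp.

(1.5327, -3.0461, 0.4812)

step 1: θ'=2.3562 (straight) → pose (1.3536, -0.3536, 2.3562)
step 2: θ'=0.1062 (R=1.0000) → pose (0.7524, -2.0550, 0.1062)
step 3: θ'=0.1062 (straight) → pose (-0.7391, -2.2140, 0.1062)
step 4: θ'=-1.0188 (R=-1.0000) → pose (0.2184, -2.6840, -1.0188)
step 5: θ'=0.4812 (R=1.0000) → pose (1.5327, -3.0461, 0.4812)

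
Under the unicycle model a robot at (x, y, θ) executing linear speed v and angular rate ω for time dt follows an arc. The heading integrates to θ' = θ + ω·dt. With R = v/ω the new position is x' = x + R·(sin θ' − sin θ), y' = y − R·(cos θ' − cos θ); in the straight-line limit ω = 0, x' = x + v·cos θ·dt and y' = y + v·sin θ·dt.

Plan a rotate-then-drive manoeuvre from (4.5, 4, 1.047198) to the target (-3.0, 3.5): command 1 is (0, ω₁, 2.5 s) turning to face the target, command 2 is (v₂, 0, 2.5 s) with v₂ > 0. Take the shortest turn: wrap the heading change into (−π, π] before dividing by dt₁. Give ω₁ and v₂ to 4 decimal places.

ω₁ = 0.8644, v₂ = 3.0067

heading to target = atan2(3.5−4, -3−4.5) = -3.0750
Δθ = wrap(-3.0750 − 1.0472) = 2.1610; ω₁ = Δθ/dt₁ = 0.8644
distance = √((-3−4.5)² + (3.5−4)²) = 7.5166; v₂ = distance/dt₂ = 3.0067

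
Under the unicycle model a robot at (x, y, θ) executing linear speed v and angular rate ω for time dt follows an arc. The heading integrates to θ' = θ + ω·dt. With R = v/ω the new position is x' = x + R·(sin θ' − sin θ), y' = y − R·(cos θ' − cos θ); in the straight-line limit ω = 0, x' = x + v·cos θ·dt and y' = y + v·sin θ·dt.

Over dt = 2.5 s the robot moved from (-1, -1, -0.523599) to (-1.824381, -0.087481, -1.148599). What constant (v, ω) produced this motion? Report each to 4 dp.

v = -0.5000, ω = -0.2500

Δθ = -1.148599 − -0.523599 = -0.625000
ω = Δθ/dt = -0.625000/2.5 = -0.2500
R = −Δy/(cos θ' − cos θ) = 2.0000
v = R·ω = 2.0000·-0.2500 = -0.5000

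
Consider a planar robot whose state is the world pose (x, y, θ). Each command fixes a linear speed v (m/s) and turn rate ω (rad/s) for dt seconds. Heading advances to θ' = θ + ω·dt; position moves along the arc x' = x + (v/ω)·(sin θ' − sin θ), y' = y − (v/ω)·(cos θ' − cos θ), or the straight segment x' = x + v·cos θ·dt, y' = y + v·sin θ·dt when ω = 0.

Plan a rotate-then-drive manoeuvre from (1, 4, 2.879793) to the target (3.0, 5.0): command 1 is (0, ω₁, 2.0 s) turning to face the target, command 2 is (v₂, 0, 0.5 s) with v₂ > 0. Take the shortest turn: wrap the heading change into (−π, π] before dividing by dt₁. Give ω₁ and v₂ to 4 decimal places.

heading to target = atan2(5−4, 3−1) = 0.4636
Δθ = wrap(0.4636 − 2.8798) = -2.4161; ω₁ = Δθ/dt₁ = -1.2081
distance = √((3−1)² + (5−4)²) = 2.2361; v₂ = distance/dt₂ = 4.4721

ω₁ = -1.2081, v₂ = 4.4721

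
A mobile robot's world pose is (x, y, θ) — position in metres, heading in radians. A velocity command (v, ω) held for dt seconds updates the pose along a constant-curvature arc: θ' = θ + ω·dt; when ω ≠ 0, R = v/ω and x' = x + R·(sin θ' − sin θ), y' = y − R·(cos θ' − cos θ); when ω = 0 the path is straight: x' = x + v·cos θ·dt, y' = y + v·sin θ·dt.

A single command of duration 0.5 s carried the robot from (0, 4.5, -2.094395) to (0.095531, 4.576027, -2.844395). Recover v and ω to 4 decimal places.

v = -0.2500, ω = -1.5000

Δθ = -2.844395 − -2.094395 = -0.750000
ω = Δθ/dt = -0.750000/0.5 = -1.5000
R = Δx/(sin θ' − sin θ) = 0.1667
v = R·ω = 0.1667·-1.5000 = -0.2500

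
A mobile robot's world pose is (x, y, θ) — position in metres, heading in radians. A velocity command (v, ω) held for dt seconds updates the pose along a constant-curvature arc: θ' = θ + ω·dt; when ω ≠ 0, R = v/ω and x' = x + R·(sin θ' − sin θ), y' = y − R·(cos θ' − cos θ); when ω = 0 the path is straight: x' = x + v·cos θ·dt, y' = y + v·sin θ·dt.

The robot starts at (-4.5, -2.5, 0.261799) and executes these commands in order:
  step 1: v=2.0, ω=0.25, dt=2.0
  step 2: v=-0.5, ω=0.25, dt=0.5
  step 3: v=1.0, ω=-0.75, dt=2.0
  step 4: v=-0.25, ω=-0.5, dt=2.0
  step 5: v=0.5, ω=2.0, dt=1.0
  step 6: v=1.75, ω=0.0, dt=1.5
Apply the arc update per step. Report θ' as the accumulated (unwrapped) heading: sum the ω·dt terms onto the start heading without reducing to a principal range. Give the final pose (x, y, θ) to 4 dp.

step 1: θ'=0.7618 (R=8.0000) → pose (-1.0488, -0.5614, 0.7618)
step 2: θ'=0.8868 (R=-2.0000) → pose (-1.2184, -0.7448, 0.8868)
step 3: θ'=-0.6132 (R=-1.3333) → pose (0.5823, -0.4969, -0.6132)
step 4: θ'=-1.6132 (R=0.5000) → pose (0.3705, -0.0668, -1.6132)
step 5: θ'=0.3868 (R=0.2500) → pose (0.7146, -0.3089, 0.3868)
step 6: θ'=0.3868 (straight) → pose (3.1457, 0.6813, 0.3868)

(3.1457, 0.6813, 0.3868)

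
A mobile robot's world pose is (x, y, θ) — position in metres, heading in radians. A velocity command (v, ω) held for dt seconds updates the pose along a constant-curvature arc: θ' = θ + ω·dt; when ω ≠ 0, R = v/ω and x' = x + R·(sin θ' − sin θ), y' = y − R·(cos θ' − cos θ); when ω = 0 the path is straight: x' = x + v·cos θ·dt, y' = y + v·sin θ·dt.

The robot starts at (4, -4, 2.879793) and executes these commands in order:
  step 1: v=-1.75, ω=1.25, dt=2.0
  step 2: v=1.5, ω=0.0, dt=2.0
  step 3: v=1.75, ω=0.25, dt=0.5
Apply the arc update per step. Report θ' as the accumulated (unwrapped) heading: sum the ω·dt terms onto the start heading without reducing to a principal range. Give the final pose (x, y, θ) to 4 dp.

step 1: θ'=5.3798 (R=-1.4000) → pose (5.4620, -1.7812, 5.3798)
step 2: θ'=5.3798 (straight) → pose (7.3188, -4.1375, 5.3798)
step 3: θ'=5.5048 (R=7.0000) → pose (7.9019, -4.7891, 5.5048)

(7.9019, -4.7891, 5.5048)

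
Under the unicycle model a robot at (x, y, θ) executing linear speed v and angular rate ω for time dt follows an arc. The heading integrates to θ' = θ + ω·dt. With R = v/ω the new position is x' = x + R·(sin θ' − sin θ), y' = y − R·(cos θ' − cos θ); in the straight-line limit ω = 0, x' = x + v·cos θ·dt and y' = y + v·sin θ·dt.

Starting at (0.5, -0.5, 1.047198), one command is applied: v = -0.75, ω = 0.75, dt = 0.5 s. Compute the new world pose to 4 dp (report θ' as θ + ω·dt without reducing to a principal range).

(0.3770, -0.8519, 1.4222)

θ' = 1.0472 + 0.75·0.5 = 1.4222
R = v/ω = -0.75/0.75 = -1.0000
x' = 0.5 + -1.0000·(sin 1.4222 − sin 1.0472) = 0.3770
y' = -0.5 − -1.0000·(cos 1.4222 − cos 1.0472) = -0.8519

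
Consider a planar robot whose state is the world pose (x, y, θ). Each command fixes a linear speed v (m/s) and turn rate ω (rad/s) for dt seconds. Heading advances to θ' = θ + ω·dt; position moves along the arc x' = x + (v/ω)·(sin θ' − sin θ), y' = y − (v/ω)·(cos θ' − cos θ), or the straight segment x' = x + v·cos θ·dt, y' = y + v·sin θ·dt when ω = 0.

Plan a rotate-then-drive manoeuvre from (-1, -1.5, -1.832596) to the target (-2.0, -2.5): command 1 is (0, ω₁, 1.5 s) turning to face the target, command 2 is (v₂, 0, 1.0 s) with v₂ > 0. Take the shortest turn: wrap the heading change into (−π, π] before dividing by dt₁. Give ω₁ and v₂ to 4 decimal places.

heading to target = atan2(-2.5−-1.5, -2−-1) = -2.3562
Δθ = wrap(-2.3562 − -1.8326) = -0.5236; ω₁ = Δθ/dt₁ = -0.3491
distance = √((-2−-1)² + (-2.5−-1.5)²) = 1.4142; v₂ = distance/dt₂ = 1.4142

ω₁ = -0.3491, v₂ = 1.4142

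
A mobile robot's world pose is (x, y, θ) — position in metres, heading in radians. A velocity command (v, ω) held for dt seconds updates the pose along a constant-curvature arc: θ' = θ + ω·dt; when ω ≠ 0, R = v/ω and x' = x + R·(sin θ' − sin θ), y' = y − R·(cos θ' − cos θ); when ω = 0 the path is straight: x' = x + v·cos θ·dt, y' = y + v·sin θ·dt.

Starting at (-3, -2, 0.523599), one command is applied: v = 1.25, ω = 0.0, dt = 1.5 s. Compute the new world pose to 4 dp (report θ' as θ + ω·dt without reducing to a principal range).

(-1.3762, -1.0625, 0.5236)

θ' = 0.5236 + 0.0·1.5 = 0.5236
ω = 0 → straight: x' = -3 + 1.25·cos(0.5236)·1.5 = -1.3762
y' = -2 + 1.25·sin(0.5236)·1.5 = -1.0625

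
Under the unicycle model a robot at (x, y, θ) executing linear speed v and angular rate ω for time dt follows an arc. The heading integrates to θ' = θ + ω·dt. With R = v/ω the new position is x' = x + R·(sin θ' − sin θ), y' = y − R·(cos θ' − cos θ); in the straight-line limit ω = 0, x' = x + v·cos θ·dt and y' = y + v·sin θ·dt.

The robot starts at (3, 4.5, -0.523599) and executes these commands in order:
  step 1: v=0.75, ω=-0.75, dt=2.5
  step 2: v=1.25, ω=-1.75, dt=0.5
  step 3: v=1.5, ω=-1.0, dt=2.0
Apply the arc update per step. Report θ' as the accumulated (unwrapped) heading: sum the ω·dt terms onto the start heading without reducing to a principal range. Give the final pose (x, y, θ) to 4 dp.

(1.5268, 5.0008, -5.2736)

step 1: θ'=-2.3986 (R=-1.0000) → pose (3.1765, 2.8975, -2.3986)
step 2: θ'=-3.2736 (R=-0.7143) → pose (2.5993, 2.7155, -3.2736)
step 3: θ'=-5.2736 (R=-1.5000) → pose (1.5268, 5.0008, -5.2736)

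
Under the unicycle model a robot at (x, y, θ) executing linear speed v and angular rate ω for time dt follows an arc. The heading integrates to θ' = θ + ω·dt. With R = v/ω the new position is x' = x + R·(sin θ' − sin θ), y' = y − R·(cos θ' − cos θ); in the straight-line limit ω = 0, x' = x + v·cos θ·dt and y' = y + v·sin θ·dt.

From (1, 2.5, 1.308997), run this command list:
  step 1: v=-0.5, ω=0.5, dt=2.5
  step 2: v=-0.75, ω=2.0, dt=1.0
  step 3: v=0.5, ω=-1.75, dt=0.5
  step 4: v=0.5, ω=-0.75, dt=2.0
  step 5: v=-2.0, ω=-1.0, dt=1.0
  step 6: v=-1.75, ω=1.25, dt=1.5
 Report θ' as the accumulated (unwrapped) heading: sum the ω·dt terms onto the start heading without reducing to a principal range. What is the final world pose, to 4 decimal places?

(2.3661, -2.1805, 3.0590)

step 1: θ'=2.5590 (R=-1.0000) → pose (1.4157, 1.4061, 2.5590)
step 2: θ'=4.5590 (R=-0.3750) → pose (1.9927, 1.6620, 4.5590)
step 3: θ'=3.6840 (R=-0.2857) → pose (1.8578, 1.4609, 3.6840)
step 4: θ'=2.1840 (R=-0.6667) → pose (0.9684, 1.6483, 2.1840)
step 5: θ'=1.1840 (R=2.0000) → pose (1.1851, -0.2572, 1.1840)
step 6: θ'=3.0590 (R=-1.4000) → pose (2.3661, -2.1805, 3.0590)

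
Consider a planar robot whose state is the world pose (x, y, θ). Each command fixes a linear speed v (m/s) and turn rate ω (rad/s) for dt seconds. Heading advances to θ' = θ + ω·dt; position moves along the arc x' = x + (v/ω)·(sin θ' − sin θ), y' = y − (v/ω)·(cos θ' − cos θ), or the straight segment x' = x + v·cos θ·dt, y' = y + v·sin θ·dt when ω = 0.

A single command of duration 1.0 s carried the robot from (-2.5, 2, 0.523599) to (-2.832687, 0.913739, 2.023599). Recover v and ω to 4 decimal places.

v = -1.2500, ω = 1.5000

Δθ = 2.023599 − 0.523599 = 1.500000
ω = Δθ/dt = 1.500000/1.0 = 1.5000
R = −Δy/(cos θ' − cos θ) = -0.8333
v = R·ω = -0.8333·1.5000 = -1.2500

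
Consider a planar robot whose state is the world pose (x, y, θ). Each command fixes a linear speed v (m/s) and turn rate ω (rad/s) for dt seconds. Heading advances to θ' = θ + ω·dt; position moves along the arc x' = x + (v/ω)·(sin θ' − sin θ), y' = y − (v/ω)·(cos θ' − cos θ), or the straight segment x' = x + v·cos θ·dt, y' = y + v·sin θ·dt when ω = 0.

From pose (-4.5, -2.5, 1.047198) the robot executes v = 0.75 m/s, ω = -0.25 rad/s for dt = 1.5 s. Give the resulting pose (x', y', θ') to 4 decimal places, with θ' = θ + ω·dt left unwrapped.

θ' = 1.0472 + -0.25·1.5 = 0.6722
R = v/ω = 0.75/-0.25 = -3.0000
x' = -4.5 + -3.0000·(sin 0.6722 − sin 1.0472) = -3.7700
y' = -2.5 − -3.0000·(cos 0.6722 − cos 1.0472) = -1.6526

(-3.7700, -1.6526, 0.6722)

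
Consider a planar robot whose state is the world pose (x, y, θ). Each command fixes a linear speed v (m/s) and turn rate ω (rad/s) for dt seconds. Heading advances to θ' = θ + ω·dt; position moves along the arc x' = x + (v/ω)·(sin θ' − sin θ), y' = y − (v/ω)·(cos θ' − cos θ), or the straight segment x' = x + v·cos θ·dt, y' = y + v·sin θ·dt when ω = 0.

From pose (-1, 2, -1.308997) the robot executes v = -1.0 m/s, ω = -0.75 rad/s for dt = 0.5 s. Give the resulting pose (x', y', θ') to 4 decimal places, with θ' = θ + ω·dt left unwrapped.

θ' = -1.3090 + -0.75·0.5 = -1.6840
R = v/ω = -1.0/-0.75 = 1.3333
x' = -1 + 1.3333·(sin -1.6840 − sin -1.3090) = -1.0369
y' = 2 − 1.3333·(cos -1.6840 − cos -1.3090) = 2.4957

(-1.0369, 2.4957, -1.6840)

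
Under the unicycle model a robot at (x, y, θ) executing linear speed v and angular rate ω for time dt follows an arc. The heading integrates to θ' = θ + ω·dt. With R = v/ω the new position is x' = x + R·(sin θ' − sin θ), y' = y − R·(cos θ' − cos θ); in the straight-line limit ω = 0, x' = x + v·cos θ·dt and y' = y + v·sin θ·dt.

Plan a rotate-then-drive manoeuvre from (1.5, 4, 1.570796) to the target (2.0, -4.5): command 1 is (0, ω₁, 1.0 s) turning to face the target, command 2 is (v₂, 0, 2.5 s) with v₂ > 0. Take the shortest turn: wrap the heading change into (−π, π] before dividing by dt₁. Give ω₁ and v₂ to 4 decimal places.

ω₁ = -3.0828, v₂ = 3.4059

heading to target = atan2(-4.5−4, 2−1.5) = -1.5120
Δθ = wrap(-1.5120 − 1.5708) = -3.0828; ω₁ = Δθ/dt₁ = -3.0828
distance = √((2−1.5)² + (-4.5−4)²) = 8.5147; v₂ = distance/dt₂ = 3.4059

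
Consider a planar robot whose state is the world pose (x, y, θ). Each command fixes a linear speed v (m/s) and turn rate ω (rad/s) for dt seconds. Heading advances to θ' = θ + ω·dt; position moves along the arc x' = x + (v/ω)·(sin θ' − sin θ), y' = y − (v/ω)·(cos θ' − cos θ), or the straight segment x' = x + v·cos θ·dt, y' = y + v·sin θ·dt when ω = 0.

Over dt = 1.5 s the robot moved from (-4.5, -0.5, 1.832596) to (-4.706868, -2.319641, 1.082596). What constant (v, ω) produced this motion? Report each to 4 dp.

v = -1.2500, ω = -0.5000

Δθ = 1.082596 − 1.832596 = -0.750000
ω = Δθ/dt = -0.750000/1.5 = -0.5000
R = −Δy/(cos θ' − cos θ) = 2.5000
v = R·ω = 2.5000·-0.5000 = -1.2500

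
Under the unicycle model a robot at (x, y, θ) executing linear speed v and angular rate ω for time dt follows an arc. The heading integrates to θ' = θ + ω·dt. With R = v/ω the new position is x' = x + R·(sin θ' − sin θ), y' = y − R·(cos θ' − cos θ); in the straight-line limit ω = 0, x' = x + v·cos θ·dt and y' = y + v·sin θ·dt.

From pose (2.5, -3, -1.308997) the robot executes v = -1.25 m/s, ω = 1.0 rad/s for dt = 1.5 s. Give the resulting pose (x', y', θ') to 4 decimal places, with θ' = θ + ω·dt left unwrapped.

(1.0553, -2.0963, 0.1910)

θ' = -1.3090 + 1.0·1.5 = 0.1910
R = v/ω = -1.25/1.0 = -1.2500
x' = 2.5 + -1.2500·(sin 0.1910 − sin -1.3090) = 1.0553
y' = -3 − -1.2500·(cos 0.1910 − cos -1.3090) = -2.0963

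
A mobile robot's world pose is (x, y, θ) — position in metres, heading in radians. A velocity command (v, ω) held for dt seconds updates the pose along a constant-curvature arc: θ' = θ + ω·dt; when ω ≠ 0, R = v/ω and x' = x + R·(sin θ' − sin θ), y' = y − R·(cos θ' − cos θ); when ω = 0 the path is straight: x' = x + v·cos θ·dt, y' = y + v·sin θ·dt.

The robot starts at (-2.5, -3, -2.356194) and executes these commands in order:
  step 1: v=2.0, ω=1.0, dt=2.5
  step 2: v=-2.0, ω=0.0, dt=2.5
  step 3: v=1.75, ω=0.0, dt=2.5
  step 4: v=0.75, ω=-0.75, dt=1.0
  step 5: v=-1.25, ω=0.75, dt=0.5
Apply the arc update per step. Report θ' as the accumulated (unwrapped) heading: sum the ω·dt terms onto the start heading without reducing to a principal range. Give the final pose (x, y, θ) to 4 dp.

(-1.2723, -6.3984, -0.2312)

step 1: θ'=0.1438 (R=2.0000) → pose (-0.7992, -6.3936, 0.1438)
step 2: θ'=0.1438 (straight) → pose (-5.7476, -7.1101, 0.1438)
step 3: θ'=0.1438 (straight) → pose (-1.4177, -6.4831, 0.1438)
step 4: θ'=-0.6062 (R=-1.0000) → pose (-0.7047, -6.6510, -0.6062)
step 5: θ'=-0.2312 (R=-1.6667) → pose (-1.2723, -6.3984, -0.2312)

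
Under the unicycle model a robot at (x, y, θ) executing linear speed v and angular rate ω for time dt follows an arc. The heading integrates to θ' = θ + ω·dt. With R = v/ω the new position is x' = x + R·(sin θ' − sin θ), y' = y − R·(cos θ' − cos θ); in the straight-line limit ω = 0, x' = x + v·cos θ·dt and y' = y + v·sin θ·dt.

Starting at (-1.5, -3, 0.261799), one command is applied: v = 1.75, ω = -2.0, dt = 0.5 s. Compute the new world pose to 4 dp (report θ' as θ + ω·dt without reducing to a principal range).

θ' = 0.2618 + -2.0·0.5 = -0.7382
R = v/ω = 1.75/-2.0 = -0.8750
x' = -1.5 + -0.8750·(sin -0.7382 − sin 0.2618) = -0.6847
y' = -3 − -0.8750·(cos -0.7382 − cos 0.2618) = -3.1980

(-0.6847, -3.1980, -0.7382)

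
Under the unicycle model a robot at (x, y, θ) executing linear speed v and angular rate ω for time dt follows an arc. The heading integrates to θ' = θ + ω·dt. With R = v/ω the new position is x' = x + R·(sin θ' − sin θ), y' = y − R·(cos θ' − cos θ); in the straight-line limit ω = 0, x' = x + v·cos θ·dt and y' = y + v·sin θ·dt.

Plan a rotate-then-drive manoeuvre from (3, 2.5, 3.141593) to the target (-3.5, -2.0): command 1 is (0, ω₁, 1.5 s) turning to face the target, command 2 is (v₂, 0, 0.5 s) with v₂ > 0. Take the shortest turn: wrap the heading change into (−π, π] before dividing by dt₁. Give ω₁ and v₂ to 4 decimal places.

ω₁ = 0.4037, v₂ = 15.8114

heading to target = atan2(-2−2.5, -3.5−3) = -2.5360
Δθ = wrap(-2.5360 − 3.1416) = 0.6055; ω₁ = Δθ/dt₁ = 0.4037
distance = √((-3.5−3)² + (-2−2.5)²) = 7.9057; v₂ = distance/dt₂ = 15.8114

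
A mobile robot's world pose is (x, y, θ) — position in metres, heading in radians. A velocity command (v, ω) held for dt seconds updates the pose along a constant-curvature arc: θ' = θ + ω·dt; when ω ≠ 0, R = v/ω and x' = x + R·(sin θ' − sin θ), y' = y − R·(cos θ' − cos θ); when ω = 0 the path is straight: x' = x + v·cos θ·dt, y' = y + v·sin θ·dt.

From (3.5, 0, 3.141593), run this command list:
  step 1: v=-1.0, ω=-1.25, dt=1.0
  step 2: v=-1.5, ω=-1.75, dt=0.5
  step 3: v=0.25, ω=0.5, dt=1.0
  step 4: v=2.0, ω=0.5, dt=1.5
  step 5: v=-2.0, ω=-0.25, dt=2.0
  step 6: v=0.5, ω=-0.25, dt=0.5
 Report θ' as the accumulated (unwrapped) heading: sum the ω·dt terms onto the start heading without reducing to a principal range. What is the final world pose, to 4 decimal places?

step 1: θ'=1.8916 (R=0.8000) → pose (4.2592, -0.5477, 1.8916)
step 2: θ'=1.0166 (R=0.8571) → pose (4.1746, -1.2691, 1.0166)
step 3: θ'=1.5166 (R=0.5000) → pose (4.2487, -1.0331, 1.5166)
step 4: θ'=2.2666 (R=4.0000) → pose (3.3248, 1.7476, 2.2666)
step 5: θ'=1.7666 (R=8.0000) → pose (5.0316, -1.8240, 1.7666)
step 6: θ'=1.6416 (R=-2.0000) → pose (4.9984, -1.5763, 1.6416)

(4.9984, -1.5763, 1.6416)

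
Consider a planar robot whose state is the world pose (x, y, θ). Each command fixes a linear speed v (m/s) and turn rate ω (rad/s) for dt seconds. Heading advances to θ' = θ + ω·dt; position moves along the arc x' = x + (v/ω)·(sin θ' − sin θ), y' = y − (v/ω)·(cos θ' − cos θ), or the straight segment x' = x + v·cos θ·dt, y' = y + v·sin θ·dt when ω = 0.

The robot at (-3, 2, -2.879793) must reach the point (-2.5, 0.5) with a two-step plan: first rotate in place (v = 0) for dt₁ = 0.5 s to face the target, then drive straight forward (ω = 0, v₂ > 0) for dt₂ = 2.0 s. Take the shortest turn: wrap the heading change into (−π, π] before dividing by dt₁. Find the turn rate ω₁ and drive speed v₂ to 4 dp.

heading to target = atan2(0.5−2, -2.5−-3) = -1.2490
Δθ = wrap(-1.2490 − -2.8798) = 1.6307; ω₁ = Δθ/dt₁ = 3.2615
distance = √((-2.5−-3)² + (0.5−2)²) = 1.5811; v₂ = distance/dt₂ = 0.7906

ω₁ = 3.2615, v₂ = 0.7906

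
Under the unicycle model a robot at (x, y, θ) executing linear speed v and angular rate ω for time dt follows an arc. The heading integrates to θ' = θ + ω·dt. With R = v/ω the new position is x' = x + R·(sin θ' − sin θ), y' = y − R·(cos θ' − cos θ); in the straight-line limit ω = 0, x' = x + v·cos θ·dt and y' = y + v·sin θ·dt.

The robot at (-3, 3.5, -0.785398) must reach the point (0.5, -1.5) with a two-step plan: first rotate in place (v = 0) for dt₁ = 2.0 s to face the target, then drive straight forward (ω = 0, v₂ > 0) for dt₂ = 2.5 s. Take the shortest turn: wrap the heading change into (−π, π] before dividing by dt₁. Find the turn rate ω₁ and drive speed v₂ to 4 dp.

heading to target = atan2(-1.5−3.5, 0.5−-3) = -0.9601
Δθ = wrap(-0.9601 − -0.7854) = -0.1747; ω₁ = Δθ/dt₁ = -0.0873
distance = √((0.5−-3)² + (-1.5−3.5)²) = 6.1033; v₂ = distance/dt₂ = 2.4413

ω₁ = -0.0873, v₂ = 2.4413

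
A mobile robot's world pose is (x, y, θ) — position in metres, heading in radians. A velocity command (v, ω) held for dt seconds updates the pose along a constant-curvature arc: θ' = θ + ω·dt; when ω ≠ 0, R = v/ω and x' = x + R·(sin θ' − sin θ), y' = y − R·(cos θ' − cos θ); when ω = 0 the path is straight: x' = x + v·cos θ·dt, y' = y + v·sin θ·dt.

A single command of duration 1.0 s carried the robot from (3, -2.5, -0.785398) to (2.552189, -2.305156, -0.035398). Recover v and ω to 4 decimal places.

Δθ = -0.035398 − -0.785398 = 0.750000
ω = Δθ/dt = 0.750000/1.0 = 0.7500
R = Δx/(sin θ' − sin θ) = -0.6667
v = R·ω = -0.6667·0.7500 = -0.5000

v = -0.5000, ω = 0.7500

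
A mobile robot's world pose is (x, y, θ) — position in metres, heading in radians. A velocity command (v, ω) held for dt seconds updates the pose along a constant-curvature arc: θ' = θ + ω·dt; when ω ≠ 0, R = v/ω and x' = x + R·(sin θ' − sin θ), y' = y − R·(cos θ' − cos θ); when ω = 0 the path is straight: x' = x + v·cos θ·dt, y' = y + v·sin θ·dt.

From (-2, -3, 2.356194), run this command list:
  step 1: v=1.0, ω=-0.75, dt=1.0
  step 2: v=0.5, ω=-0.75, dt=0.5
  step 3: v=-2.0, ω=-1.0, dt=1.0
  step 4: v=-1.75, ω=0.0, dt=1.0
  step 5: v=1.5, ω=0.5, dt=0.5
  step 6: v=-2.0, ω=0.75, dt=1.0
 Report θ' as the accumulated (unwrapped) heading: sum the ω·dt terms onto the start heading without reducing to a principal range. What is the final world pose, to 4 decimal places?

(-6.0620, -4.7550, 1.2312)

step 1: θ'=1.6062 (R=-1.3333) → pose (-2.3897, -2.1044, 1.6062)
step 2: θ'=1.2312 (R=-0.6667) → pose (-2.3520, -1.8587, 1.2312)
step 3: θ'=0.2312 (R=2.0000) → pose (-3.7795, -3.1393, 0.2312)
step 4: θ'=0.2312 (straight) → pose (-5.4830, -3.5403, 0.2312)
step 5: θ'=0.4812 (R=3.0000) → pose (-4.7819, -3.2794, 0.4812)
step 6: θ'=1.2312 (R=-2.6667) → pose (-6.0620, -4.7550, 1.2312)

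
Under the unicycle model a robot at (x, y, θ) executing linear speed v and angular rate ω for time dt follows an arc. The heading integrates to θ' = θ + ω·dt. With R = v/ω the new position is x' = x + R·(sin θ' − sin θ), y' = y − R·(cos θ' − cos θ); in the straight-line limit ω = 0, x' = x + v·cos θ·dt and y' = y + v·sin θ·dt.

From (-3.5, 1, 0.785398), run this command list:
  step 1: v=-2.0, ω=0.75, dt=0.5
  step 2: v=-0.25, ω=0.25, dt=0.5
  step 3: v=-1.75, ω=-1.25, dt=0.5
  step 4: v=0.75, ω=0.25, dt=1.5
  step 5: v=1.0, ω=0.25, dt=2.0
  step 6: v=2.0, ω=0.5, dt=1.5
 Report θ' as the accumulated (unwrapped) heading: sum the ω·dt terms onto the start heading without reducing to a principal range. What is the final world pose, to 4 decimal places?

(-4.2657, 4.8501, 2.2854)

step 1: θ'=1.1604 (R=-2.6667) → pose (-4.0596, 0.1783, 1.1604)
step 2: θ'=1.2854 (R=-1.0000) → pose (-4.1022, 0.0609, 1.2854)
step 3: θ'=0.6604 (R=1.4000) → pose (-4.5868, -0.6506, 0.6604)
step 4: θ'=1.0354 (R=3.0000) → pose (-3.8469, 0.1881, 1.0354)
step 5: θ'=1.5354 (R=4.0000) → pose (-3.2896, 2.0873, 1.5354)
step 6: θ'=2.2854 (R=4.0000) → pose (-4.2657, 4.8501, 2.2854)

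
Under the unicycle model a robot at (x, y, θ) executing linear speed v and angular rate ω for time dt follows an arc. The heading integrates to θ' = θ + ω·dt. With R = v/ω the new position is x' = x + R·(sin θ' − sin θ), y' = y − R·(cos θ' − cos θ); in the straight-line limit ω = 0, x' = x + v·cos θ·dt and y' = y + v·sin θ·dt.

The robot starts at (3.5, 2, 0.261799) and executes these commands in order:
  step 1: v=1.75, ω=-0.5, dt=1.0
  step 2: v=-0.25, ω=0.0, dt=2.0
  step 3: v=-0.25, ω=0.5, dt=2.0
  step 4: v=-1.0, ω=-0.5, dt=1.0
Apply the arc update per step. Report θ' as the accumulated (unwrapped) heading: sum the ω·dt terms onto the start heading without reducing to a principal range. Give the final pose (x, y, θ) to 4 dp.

step 1: θ'=-0.2382 (R=-3.5000) → pose (5.2317, 2.0204, -0.2382)
step 2: θ'=-0.2382 (straight) → pose (4.7458, 2.1384, -0.2382)
step 3: θ'=0.7618 (R=-0.5000) → pose (4.2827, 2.0143, 0.7618)
step 4: θ'=0.2618 (R=2.0000) → pose (3.4199, 1.5297, 0.2618)

(3.4199, 1.5297, 0.2618)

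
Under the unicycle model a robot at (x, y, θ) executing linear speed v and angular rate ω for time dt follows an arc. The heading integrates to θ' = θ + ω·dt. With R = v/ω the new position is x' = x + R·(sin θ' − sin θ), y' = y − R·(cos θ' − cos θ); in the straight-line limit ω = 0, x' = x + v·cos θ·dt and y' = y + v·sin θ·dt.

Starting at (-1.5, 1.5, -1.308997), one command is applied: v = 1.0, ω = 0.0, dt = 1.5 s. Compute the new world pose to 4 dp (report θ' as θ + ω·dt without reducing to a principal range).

(-1.1118, 0.0511, -1.3090)

θ' = -1.3090 + 0.0·1.5 = -1.3090
ω = 0 → straight: x' = -1.5 + 1.0·cos(-1.3090)·1.5 = -1.1118
y' = 1.5 + 1.0·sin(-1.3090)·1.5 = 0.0511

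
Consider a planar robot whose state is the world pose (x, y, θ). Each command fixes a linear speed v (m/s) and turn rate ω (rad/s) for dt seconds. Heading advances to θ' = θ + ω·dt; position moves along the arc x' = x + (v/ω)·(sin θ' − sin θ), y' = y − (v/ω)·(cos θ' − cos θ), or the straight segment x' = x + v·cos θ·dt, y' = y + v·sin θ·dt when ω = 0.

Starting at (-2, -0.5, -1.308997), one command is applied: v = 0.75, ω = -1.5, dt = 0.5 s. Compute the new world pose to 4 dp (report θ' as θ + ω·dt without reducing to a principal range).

(-2.0414, -0.8639, -2.0590)

θ' = -1.3090 + -1.5·0.5 = -2.0590
R = v/ω = 0.75/-1.5 = -0.5000
x' = -2 + -0.5000·(sin -2.0590 − sin -1.3090) = -2.0414
y' = -0.5 − -0.5000·(cos -2.0590 − cos -1.3090) = -0.8639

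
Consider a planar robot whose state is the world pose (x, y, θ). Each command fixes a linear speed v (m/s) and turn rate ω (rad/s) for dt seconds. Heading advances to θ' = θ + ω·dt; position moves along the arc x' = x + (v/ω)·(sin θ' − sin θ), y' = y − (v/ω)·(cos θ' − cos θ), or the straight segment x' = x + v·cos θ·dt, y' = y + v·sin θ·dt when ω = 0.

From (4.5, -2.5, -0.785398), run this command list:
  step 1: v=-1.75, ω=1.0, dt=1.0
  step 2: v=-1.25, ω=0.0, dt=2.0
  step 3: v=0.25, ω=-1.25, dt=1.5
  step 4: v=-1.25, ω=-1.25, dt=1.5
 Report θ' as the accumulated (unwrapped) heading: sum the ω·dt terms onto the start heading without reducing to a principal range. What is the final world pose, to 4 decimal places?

(2.0687, -1.9393, -3.5354)

step 1: θ'=0.2146 (R=-1.7500) → pose (2.8899, -2.0276, 0.2146)
step 2: θ'=0.2146 (straight) → pose (0.4472, -2.5600, 0.2146)
step 3: θ'=-1.6604 (R=-0.2000) → pose (0.6890, -2.7733, -1.6604)
step 4: θ'=-3.5354 (R=1.0000) → pose (2.0687, -1.9393, -3.5354)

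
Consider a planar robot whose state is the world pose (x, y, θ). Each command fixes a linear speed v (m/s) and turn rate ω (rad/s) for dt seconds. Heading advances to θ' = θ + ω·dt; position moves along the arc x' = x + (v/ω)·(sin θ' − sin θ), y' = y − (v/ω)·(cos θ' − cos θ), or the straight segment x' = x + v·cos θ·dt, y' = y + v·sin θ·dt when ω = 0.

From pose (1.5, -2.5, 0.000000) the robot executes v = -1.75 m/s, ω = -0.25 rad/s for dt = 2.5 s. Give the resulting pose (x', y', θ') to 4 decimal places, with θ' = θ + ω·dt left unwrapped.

θ' = 0.0000 + -0.25·2.5 = -0.6250
R = v/ω = -1.75/-0.25 = 7.0000
x' = 1.5 + 7.0000·(sin -0.6250 − sin 0.0000) = -2.5957
y' = -2.5 − 7.0000·(cos -0.6250 − cos 0.0000) = -1.1767

(-2.5957, -1.1767, -0.6250)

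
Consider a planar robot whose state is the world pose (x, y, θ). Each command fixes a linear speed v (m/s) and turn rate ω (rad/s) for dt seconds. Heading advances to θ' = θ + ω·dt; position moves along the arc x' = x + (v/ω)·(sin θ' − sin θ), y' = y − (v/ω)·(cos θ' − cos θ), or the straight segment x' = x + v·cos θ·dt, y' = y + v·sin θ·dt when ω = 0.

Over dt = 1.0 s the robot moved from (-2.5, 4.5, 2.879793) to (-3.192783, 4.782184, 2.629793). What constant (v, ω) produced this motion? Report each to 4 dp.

Δθ = 2.629793 − 2.879793 = -0.250000
ω = Δθ/dt = -0.250000/1.0 = -0.2500
R = Δx/(sin θ' − sin θ) = -3.0000
v = R·ω = -3.0000·-0.2500 = 0.7500

v = 0.7500, ω = -0.2500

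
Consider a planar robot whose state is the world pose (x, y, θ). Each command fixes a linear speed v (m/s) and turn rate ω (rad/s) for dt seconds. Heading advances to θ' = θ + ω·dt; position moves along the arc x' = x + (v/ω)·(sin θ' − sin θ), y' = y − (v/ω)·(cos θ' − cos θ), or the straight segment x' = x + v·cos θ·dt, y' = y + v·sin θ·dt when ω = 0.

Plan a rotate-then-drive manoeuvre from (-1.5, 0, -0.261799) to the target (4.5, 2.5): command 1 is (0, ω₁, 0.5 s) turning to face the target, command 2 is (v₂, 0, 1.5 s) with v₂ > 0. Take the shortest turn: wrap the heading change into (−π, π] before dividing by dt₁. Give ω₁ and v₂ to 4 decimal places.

ω₁ = 1.3132, v₂ = 4.3333

heading to target = atan2(2.5−0, 4.5−-1.5) = 0.3948
Δθ = wrap(0.3948 − -0.2618) = 0.6566; ω₁ = Δθ/dt₁ = 1.3132
distance = √((4.5−-1.5)² + (2.5−0)²) = 6.5000; v₂ = distance/dt₂ = 4.3333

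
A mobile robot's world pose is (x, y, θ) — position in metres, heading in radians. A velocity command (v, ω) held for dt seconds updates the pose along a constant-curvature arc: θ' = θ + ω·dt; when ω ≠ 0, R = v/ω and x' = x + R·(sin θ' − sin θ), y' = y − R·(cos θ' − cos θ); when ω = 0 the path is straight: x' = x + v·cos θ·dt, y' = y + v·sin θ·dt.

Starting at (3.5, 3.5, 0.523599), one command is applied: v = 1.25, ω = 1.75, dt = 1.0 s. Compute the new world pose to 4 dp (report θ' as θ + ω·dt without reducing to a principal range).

θ' = 0.5236 + 1.75·1.0 = 2.2736
R = v/ω = 1.25/1.75 = 0.7143
x' = 3.5 + 0.7143·(sin 2.2736 − sin 0.5236) = 3.6879
y' = 3.5 − 0.7143·(cos 2.2736 − cos 0.5236) = 4.5803

(3.6879, 4.5803, 2.2736)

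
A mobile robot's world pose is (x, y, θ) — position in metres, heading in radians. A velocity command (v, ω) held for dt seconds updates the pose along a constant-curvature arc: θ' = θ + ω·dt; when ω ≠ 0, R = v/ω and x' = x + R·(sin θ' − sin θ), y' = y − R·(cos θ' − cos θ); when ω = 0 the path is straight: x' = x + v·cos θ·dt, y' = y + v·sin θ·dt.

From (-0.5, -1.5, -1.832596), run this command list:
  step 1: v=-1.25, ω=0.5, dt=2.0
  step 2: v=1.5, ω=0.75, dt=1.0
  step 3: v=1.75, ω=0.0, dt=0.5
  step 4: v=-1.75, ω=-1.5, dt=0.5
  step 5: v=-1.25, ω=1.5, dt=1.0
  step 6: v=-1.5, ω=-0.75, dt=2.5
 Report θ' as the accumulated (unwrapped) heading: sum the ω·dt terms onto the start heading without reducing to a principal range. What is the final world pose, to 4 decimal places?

step 1: θ'=-0.8326 (R=-2.5000) → pose (-1.0656, 0.8294, -0.8326)
step 2: θ'=-0.0826 (R=2.0000) → pose (0.2487, 0.1822, -0.0826)
step 3: θ'=-0.0826 (straight) → pose (1.1208, 0.1100, -0.0826)
step 4: θ'=-0.8326 (R=1.1667) → pose (0.3541, 0.4876, -0.8326)
step 5: θ'=0.6674 (R=-0.8333) → pose (-0.7781, 0.5813, 0.6674)
step 6: θ'=-1.2076 (R=2.0000) → pose (-3.8856, 1.4416, -1.2076)

(-3.8856, 1.4416, -1.2076)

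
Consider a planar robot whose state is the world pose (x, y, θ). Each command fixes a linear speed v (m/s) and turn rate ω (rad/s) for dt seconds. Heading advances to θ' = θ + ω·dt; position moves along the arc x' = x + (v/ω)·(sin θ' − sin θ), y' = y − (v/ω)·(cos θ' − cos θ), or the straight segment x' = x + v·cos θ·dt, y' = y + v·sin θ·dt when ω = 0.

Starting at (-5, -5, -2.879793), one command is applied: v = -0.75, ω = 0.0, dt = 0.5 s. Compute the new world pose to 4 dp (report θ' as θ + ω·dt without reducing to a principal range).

(-4.6378, -4.9029, -2.8798)

θ' = -2.8798 + 0.0·0.5 = -2.8798
ω = 0 → straight: x' = -5 + -0.75·cos(-2.8798)·0.5 = -4.6378
y' = -5 + -0.75·sin(-2.8798)·0.5 = -4.9029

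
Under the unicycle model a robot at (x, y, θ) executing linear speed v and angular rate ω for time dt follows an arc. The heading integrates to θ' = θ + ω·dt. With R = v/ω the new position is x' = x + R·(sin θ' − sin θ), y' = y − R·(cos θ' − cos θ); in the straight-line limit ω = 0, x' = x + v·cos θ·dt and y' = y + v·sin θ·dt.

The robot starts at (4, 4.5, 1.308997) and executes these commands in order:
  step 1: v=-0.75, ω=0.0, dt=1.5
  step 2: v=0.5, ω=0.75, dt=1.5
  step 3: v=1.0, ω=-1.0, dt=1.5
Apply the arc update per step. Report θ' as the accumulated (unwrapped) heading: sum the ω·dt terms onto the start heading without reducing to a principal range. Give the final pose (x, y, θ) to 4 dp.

step 1: θ'=1.3090 (straight) → pose (3.7088, 3.4133, 1.3090)
step 2: θ'=2.4340 (R=0.6667) → pose (3.4982, 4.0925, 2.4340)
step 3: θ'=0.9340 (R=-1.0000) → pose (3.3442, 5.4470, 0.9340)

(3.3442, 5.4470, 0.9340)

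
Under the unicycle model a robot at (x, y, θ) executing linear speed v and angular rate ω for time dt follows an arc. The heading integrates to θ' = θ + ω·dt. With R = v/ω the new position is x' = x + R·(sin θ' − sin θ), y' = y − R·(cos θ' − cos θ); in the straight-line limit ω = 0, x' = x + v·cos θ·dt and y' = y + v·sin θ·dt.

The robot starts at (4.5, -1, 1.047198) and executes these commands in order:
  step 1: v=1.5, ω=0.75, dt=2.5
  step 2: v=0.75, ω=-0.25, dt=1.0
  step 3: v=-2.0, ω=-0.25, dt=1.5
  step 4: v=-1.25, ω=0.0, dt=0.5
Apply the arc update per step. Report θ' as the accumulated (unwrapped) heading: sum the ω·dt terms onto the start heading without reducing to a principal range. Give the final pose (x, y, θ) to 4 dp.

(5.2760, -0.0839, 2.2972)

step 1: θ'=2.9222 (R=2.0000) → pose (3.2032, 1.9521, 2.9222)
step 2: θ'=2.6722 (R=-3.0000) → pose (2.4991, 2.2046, 2.6722)
step 3: θ'=2.2972 (R=8.0000) → pose (4.8609, 0.3834, 2.2972)
step 4: θ'=2.2972 (straight) → pose (5.2760, -0.0839, 2.2972)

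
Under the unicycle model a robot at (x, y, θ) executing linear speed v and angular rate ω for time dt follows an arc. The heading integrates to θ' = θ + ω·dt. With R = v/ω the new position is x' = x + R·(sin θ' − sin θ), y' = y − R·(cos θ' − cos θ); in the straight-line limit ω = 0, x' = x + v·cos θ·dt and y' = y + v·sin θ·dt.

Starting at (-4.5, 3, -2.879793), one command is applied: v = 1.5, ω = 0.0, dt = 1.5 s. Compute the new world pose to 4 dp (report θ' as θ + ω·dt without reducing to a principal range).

θ' = -2.8798 + 0.0·1.5 = -2.8798
ω = 0 → straight: x' = -4.5 + 1.5·cos(-2.8798)·1.5 = -6.6733
y' = 3 + 1.5·sin(-2.8798)·1.5 = 2.4177

(-6.6733, 2.4177, -2.8798)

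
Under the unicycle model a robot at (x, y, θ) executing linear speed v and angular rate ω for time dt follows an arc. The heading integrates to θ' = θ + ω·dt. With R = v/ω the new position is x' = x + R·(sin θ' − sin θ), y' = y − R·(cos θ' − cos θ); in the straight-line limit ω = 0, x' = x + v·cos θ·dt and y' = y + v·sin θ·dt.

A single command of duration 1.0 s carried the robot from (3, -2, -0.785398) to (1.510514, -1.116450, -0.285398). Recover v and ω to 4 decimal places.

v = -1.7500, ω = 0.5000

Δθ = -0.285398 − -0.785398 = 0.500000
ω = Δθ/dt = 0.500000/1.0 = 0.5000
R = Δx/(sin θ' − sin θ) = -3.5000
v = R·ω = -3.5000·0.5000 = -1.7500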